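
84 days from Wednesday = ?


Wednesday

Start: Wednesday (index 2)
(2 + 84) mod 7
= 86 mod 7
= 2
Index 2 → Wednesday


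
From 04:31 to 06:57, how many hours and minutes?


End time in minutes: 6×60 + 57 = 417
Start time in minutes: 4×60 + 31 = 271
Difference = 417 - 271 = 146 minutes
= 2 hours 26 minutes

2h 26m


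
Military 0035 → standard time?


Hour: 0
0 → 12 AM (midnight)

12:35 AM


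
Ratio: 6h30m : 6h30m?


1:1 (1.00)

Duration 1: 390 minutes
Duration 2: 390 minutes
Ratio = 390:390
GCD = 390
Simplified = 1:1
As a decimal: 1/1 = 1.00


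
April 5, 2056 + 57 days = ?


Start: April 5, 2056
Add 57 days
April 5 → May 1: 30 - 5 + 1 = 26 days (57 - 26 = 31 left)
May 1 → June 1: 31 - 1 + 1 = 31 days (31 - 31 = 0 left)
Land exactly on June 1, 2056

June 1, 2056


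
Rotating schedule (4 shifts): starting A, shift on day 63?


Shifts: A, B, C, D
Start: A (index 0)
Day 63: (0 + 63 - 1) mod 4
= 62 mod 4
= 2
Index 2 → shift C

Shift C


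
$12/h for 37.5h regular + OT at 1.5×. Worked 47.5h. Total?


Regular: 37.5h × $12 = $450.00
Overtime: 47.5 - 37.5 = 10.0h
OT pay: 10.0h × $12 × 1.5 = $180.00
Total = $450.00 + $180.00 = $630.00

$630.00


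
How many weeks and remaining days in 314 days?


Weeks: 314 ÷ 7 = 44 remainder 6

44 weeks 6 days


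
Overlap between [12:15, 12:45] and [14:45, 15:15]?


Meeting A: 735-765 (in minutes from midnight)
Meeting B: 885-915
Overlap start = max(735, 885) = 885
Overlap end = min(765, 915) = 765
Overlap = max(0, 765 - 885) = 0 min

0 minutes


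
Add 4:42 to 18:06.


22:48

Start: 1086 minutes from midnight
Add: 282 minutes
Total: 1368 minutes
Hours: 1368 ÷ 60 = 22 remainder 48


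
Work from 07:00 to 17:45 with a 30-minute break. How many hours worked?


10h 15m (615 minutes)

Total time = (17×60+45) - (7×60+0)
= 1065 - 420 = 645 min
Minus break: 645 - 30 = 615 min
= 10h 15m


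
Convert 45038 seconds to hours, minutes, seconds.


Hours: 45038 ÷ 3600 = 12 remainder 1838
Minutes: 1838 ÷ 60 = 30 remainder 38
Seconds: 38

12h 30m 38s


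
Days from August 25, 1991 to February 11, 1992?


From August 25, 1991 to February 11, 1992
Rest of August 1991: 31 - 25 = 6
Full months: September 30, October 31, November 30, December 31, January 31
Days into February 1992: 11
Total = 6 + 30 + 31 + 30 + 31 + 31 + 11 = 170 days

170 days


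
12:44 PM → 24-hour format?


12:44

Input: 12:44 PM
12 PM → 12 (noon)


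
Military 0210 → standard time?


2:10 AM

Hour: 2
2 < 12 → AM


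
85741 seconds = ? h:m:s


23h 49m 1s

Hours: 85741 ÷ 3600 = 23 remainder 2941
Minutes: 2941 ÷ 60 = 49 remainder 1
Seconds: 1


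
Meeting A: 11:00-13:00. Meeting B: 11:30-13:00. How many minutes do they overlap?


Meeting A: 660-780 (in minutes from midnight)
Meeting B: 690-780
Overlap start = max(660, 690) = 690
Overlap end = min(780, 780) = 780
Overlap = max(0, 780 - 690) = 90 min

90 minutes


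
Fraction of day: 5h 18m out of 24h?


0.2208 (22.08%)

Total minutes: 5×60 + 18 = 318
Day = 24×60 = 1440 minutes
Fraction = 318/1440 ≈ 0.2208
As a percentage: 318/1440 × 100 ≈ 22.08%


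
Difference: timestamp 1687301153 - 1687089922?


Difference = 1687301153 - 1687089922 = 211231 seconds
In hours: 211231 / 3600 ≈ 58.7
In days: 211231 / 86400 ≈ 2.44

211231 seconds (58.7 hours / 2.44 days)


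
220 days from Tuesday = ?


Friday

Start: Tuesday (index 1)
(1 + 220) mod 7
= 221 mod 7
= 4
Index 4 → Friday


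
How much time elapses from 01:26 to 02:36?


1h 10m

End time in minutes: 2×60 + 36 = 156
Start time in minutes: 1×60 + 26 = 86
Difference = 156 - 86 = 70 minutes
= 1 hours 10 minutes


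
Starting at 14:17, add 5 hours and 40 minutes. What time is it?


19:57

Start: 857 minutes from midnight
Add: 340 minutes
Total: 1197 minutes
Hours: 1197 ÷ 60 = 19 remainder 57


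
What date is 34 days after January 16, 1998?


February 19, 1998

Start: January 16, 1998
Add 34 days
January 16 → February 1: 31 - 16 + 1 = 16 days (34 - 16 = 18 left)
February 1 + 18 = February 19, 1998


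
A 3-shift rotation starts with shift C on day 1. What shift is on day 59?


Shift A

Shifts: A, B, C
Start: C (index 2)
Day 59: (2 + 59 - 1) mod 3
= 60 mod 3
= 0
Index 0 → shift A


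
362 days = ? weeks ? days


51 weeks 5 days

Weeks: 362 ÷ 7 = 51 remainder 5


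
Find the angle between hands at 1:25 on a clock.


107.5°

Hour hand = 1×30 + 25×0.5 = 42.5°
Minute hand = 25×6 = 150°
Difference = |42.5 - 150| = 107.5°


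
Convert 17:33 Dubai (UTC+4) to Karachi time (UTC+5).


Time difference = UTC+5 - UTC+4 = +1 hours
New hour = (17 + 1) mod 24
= 18 mod 24 = 18
Minutes unchanged → 18:33

18:33


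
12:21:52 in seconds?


Hours: 12 × 3600 = 43200
Minutes: 21 × 60 = 1260
Seconds: 52
Total = 43200 + 1260 + 52 = 44512

44512 seconds


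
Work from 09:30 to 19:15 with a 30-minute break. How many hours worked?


Total time = (19×60+15) - (9×60+30)
= 1155 - 570 = 585 min
Minus break: 585 - 30 = 555 min
= 9h 15m

9h 15m (555 minutes)


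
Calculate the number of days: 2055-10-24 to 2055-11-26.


From October 24, 2055 to November 26, 2055
Rest of October 2055: 31 - 24 = 7
Days into November 2055: 26
Total = 7 + 26 = 33 days

33 days


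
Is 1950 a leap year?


Rules: divisible by 4 AND (not by 100 OR by 400)
1950 ÷ 4 = 487 remainder 2 → not divisible by 4
Not divisible by 4 → not a leap year

No


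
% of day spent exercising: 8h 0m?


33.3%

Time: 480 minutes
Day: 1440 minutes
Percentage = (480/1440) × 100 ≈ 33.3%


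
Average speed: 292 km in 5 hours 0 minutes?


Distance: 292 km
Time: 5 hours
Speed = 292 / 5 = 58.4 km/h

58.4 km/h


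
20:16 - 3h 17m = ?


16:59

Start: 1216 minutes from midnight
Subtract: 197 minutes
Remaining: 1216 - 197 = 1019
Hours: 16, Minutes: 59


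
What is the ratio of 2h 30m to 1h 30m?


5:3 (1.67)

Duration 1: 150 minutes
Duration 2: 90 minutes
Ratio = 150:90
GCD = 30
Simplified = 5:3
As a decimal: 5/3 ≈ 1.67


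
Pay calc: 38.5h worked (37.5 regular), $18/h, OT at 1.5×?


$702.00

Regular: 37.5h × $18 = $675.00
Overtime: 38.5 - 37.5 = 1.0h
OT pay: 1.0h × $18 × 1.5 = $27.00
Total = $675.00 + $27.00 = $702.00


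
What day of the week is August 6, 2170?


Zeller's congruence:
q=6, m=8, k=70, j=21
h = (6 + ⌊13×9/5⌋ + 70 + ⌊70/4⌋ + ⌊21/4⌋ - 2×21) mod 7
= (6 + 23 + 70 + 17 + 5 - 42) mod 7
= 79 mod 7 = 2
h=2 → Monday

Monday


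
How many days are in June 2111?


Month: June (month 6)
June has 30 days

30 days


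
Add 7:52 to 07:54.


15:46

Start: 474 minutes from midnight
Add: 472 minutes
Total: 946 minutes
Hours: 946 ÷ 60 = 15 remainder 46


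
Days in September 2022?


Month: September (month 9)
September has 30 days

30 days


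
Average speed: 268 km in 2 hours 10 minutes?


Distance: 268 km
Time: 2h 10m = 130 min = 130/60 = 13/6 hours
Speed = 268 ÷ (13/6) = 268 × 6 / 13 = 1608/13 ≈ 123.7 km/h

123.7 km/h


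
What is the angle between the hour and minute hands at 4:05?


92.5°

Hour hand = 4×30 + 5×0.5 = 122.5°
Minute hand = 5×6 = 30°
Difference = |122.5 - 30| = 92.5°


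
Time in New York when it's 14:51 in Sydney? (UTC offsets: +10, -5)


Time difference = UTC-5 - UTC+10 = -15 hours
New hour = (14 -15) mod 24
= -1 mod 24 = 23
Minutes unchanged → 23:51; -1 < 0 → previous day

23:51 (previous day)


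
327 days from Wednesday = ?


Start: Wednesday (index 2)
(2 + 327) mod 7
= 329 mod 7
= 0
Index 0 → Monday

Monday


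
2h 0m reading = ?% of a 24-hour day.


Time: 120 minutes
Day: 1440 minutes
Percentage = (120/1440) × 100 ≈ 8.3%

8.3%


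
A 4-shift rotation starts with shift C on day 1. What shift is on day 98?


Shift D

Shifts: A, B, C, D
Start: C (index 2)
Day 98: (2 + 98 - 1) mod 4
= 99 mod 4
= 3
Index 3 → shift D


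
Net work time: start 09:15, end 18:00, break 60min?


7h 45m (465 minutes)

Total time = (18×60+0) - (9×60+15)
= 1080 - 555 = 525 min
Minus break: 525 - 60 = 465 min
= 7h 45m


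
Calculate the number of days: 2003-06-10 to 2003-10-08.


From June 10, 2003 to October 8, 2003
Rest of June 2003: 30 - 10 = 20
Full months: July 31, August 31, September 30
Days into October 2003: 8
Total = 20 + 31 + 31 + 30 + 8 = 120 days

120 days


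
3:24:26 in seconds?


12266 seconds

Hours: 3 × 3600 = 10800
Minutes: 24 × 60 = 1440
Seconds: 26
Total = 10800 + 1440 + 26 = 12266


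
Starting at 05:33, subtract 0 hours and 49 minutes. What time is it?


Start: 333 minutes from midnight
Subtract: 49 minutes
Remaining: 333 - 49 = 284
Hours: 4, Minutes: 44

04:44


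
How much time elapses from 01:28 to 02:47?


End time in minutes: 2×60 + 47 = 167
Start time in minutes: 1×60 + 28 = 88
Difference = 167 - 88 = 79 minutes
= 1 hours 19 minutes

1h 19m


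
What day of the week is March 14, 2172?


Zeller's congruence:
q=14, m=3, k=72, j=21
h = (14 + ⌊13×4/5⌋ + 72 + ⌊72/4⌋ + ⌊21/4⌋ - 2×21) mod 7
= (14 + 10 + 72 + 18 + 5 - 42) mod 7
= 77 mod 7 = 0
h=0 → Saturday

Saturday


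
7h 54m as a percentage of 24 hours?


0.3292 (32.92%)

Total minutes: 7×60 + 54 = 474
Day = 24×60 = 1440 minutes
Fraction = 474/1440 ≈ 0.3292
As a percentage: 474/1440 × 100 ≈ 32.92%


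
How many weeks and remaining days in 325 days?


46 weeks 3 days

Weeks: 325 ÷ 7 = 46 remainder 3


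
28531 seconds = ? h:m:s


Hours: 28531 ÷ 3600 = 7 remainder 3331
Minutes: 3331 ÷ 60 = 55 remainder 31
Seconds: 31

7h 55m 31s


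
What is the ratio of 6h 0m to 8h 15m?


8:11 (0.73)

Duration 1: 360 minutes
Duration 2: 495 minutes
Ratio = 360:495
GCD = 45
Simplified = 8:11
As a decimal: 8/11 ≈ 0.73


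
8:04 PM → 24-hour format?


Input: 8:04 PM
PM: 8 + 12 = 20

20:04


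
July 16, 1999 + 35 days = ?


August 20, 1999

Start: July 16, 1999
Add 35 days
July 16 → August 1: 31 - 16 + 1 = 16 days (35 - 16 = 19 left)
August 1 + 19 = August 20, 1999


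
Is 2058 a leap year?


Rules: divisible by 4 AND (not by 100 OR by 400)
2058 ÷ 4 = 514 remainder 2 → not divisible by 4
Not divisible by 4 → not a leap year

No


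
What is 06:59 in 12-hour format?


Hour: 6
6 < 12 → AM

6:59 AM


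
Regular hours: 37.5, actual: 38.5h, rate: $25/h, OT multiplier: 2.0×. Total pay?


$987.50

Regular: 37.5h × $25 = $937.50
Overtime: 38.5 - 37.5 = 1.0h
OT pay: 1.0h × $25 × 2.0 = $50.00
Total = $937.50 + $50.00 = $987.50


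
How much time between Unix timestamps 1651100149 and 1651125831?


Difference = 1651125831 - 1651100149 = 25682 seconds
In hours: 25682 / 3600 ≈ 7.1
In days: 25682 / 86400 ≈ 0.30

25682 seconds (7.1 hours / 0.30 days)


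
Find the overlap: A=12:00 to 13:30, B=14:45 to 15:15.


Meeting A: 720-810 (in minutes from midnight)
Meeting B: 885-915
Overlap start = max(720, 885) = 885
Overlap end = min(810, 915) = 810
Overlap = max(0, 810 - 885) = 0 min

0 minutes


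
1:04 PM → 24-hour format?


13:04

Input: 1:04 PM
PM: 1 + 12 = 13


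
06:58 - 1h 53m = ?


Start: 418 minutes from midnight
Subtract: 113 minutes
Remaining: 418 - 113 = 305
Hours: 5, Minutes: 5

05:05


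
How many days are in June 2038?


Month: June (month 6)
June has 30 days

30 days


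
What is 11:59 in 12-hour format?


11:59 AM

Hour: 11
11 < 12 → AM


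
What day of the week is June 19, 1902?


Zeller's congruence:
q=19, m=6, k=2, j=19
h = (19 + ⌊13×7/5⌋ + 2 + ⌊2/4⌋ + ⌊19/4⌋ - 2×19) mod 7
= (19 + 18 + 2 + 0 + 4 - 38) mod 7
= 5 mod 7 = 5
h=5 → Thursday

Thursday


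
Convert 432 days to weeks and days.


Weeks: 432 ÷ 7 = 61 remainder 5

61 weeks 5 days


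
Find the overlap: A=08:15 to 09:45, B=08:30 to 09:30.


Meeting A: 495-585 (in minutes from midnight)
Meeting B: 510-570
Overlap start = max(495, 510) = 510
Overlap end = min(585, 570) = 570
Overlap = max(0, 570 - 510) = 60 min

60 minutes


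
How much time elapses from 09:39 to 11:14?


End time in minutes: 11×60 + 14 = 674
Start time in minutes: 9×60 + 39 = 579
Difference = 674 - 579 = 95 minutes
= 1 hours 35 minutes

1h 35m


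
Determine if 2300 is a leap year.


No

Rules: divisible by 4 AND (not by 100 OR by 400)
2300 ÷ 4 = 575 exactly → divisible by 4
2300 ÷ 100 = 23 exactly → divisible by 100
2300 ÷ 400 = 5 remainder 300 → not divisible by 400
Divisible by 100 but not by 400 → not a leap year


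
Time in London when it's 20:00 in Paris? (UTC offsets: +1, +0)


19:00

Time difference = UTC+0 - UTC+1 = -1 hours
New hour = (20 -1) mod 24
= 19 mod 24 = 19
Minutes unchanged → 19:00


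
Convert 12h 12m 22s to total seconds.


Hours: 12 × 3600 = 43200
Minutes: 12 × 60 = 720
Seconds: 22
Total = 43200 + 720 + 22 = 43942

43942 seconds


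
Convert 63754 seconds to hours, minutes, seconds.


17h 42m 34s

Hours: 63754 ÷ 3600 = 17 remainder 2554
Minutes: 2554 ÷ 60 = 42 remainder 34
Seconds: 34


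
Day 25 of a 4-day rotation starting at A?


Shifts: A, B, C, D
Start: A (index 0)
Day 25: (0 + 25 - 1) mod 4
= 24 mod 4
= 0
Index 0 → shift A

Shift A


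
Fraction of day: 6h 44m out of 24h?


Total minutes: 6×60 + 44 = 404
Day = 24×60 = 1440 minutes
Fraction = 404/1440 ≈ 0.2806
As a percentage: 404/1440 × 100 ≈ 28.06%

0.2806 (28.06%)


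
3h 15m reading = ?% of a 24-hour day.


13.5%

Time: 195 minutes
Day: 1440 minutes
Percentage = (195/1440) × 100 ≈ 13.5%


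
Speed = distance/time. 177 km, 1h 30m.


118.0 km/h

Distance: 177 km
Time: 1h 30m = 90 min = 90/60 = 3/2 hours
Speed = 177 ÷ (3/2) = 177 × 2 / 3 = 354/3 = 118.0 km/h


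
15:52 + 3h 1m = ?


18:53

Start: 952 minutes from midnight
Add: 181 minutes
Total: 1133 minutes
Hours: 1133 ÷ 60 = 18 remainder 53


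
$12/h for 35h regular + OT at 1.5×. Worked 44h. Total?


Regular: 35h × $12 = $420.00
Overtime: 44 - 35 = 9h
OT pay: 9h × $12 × 1.5 = $162.00
Total = $420.00 + $162.00 = $582.00

$582.00


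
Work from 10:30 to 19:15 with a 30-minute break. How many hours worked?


Total time = (19×60+15) - (10×60+30)
= 1155 - 630 = 525 min
Minus break: 525 - 30 = 495 min
= 8h 15m

8h 15m (495 minutes)


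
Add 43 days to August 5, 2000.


September 17, 2000

Start: August 5, 2000
Add 43 days
August 5 → September 1: 31 - 5 + 1 = 27 days (43 - 27 = 16 left)
September 1 + 16 = September 17, 2000


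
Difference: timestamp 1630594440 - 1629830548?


763892 seconds (212.2 hours / 8.84 days)

Difference = 1630594440 - 1629830548 = 763892 seconds
In hours: 763892 / 3600 ≈ 212.2
In days: 763892 / 86400 ≈ 8.84


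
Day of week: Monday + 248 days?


Start: Monday (index 0)
(0 + 248) mod 7
= 248 mod 7
= 3
Index 3 → Thursday

Thursday


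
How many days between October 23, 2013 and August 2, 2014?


From October 23, 2013 to August 2, 2014
Rest of October 2013: 31 - 23 = 8
Full months: November 30, December 31, January 31, February 2014 28, March 31, April 30, May 31, June 30, July 31
Days into August 2014: 2
Total = 8 + 30 + 31 + 31 + 28 + 31 + 30 + 31 + 30 + 31 + 2 = 283 days

283 days


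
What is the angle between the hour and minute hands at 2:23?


Hour hand = 2×30 + 23×0.5 = 71.5°
Minute hand = 23×6 = 138°
Difference = |71.5 - 138| = 66.5°

66.5°


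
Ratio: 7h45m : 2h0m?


Duration 1: 465 minutes
Duration 2: 120 minutes
Ratio = 465:120
GCD = 15
Simplified = 31:8
As a decimal: 31/8 ≈ 3.88

31:8 (3.88)


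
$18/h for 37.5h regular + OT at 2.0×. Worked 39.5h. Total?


Regular: 37.5h × $18 = $675.00
Overtime: 39.5 - 37.5 = 2.0h
OT pay: 2.0h × $18 × 2.0 = $72.00
Total = $675.00 + $72.00 = $747.00

$747.00


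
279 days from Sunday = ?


Saturday

Start: Sunday (index 6)
(6 + 279) mod 7
= 285 mod 7
= 5
Index 5 → Saturday


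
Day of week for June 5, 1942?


Friday

Zeller's congruence:
q=5, m=6, k=42, j=19
h = (5 + ⌊13×7/5⌋ + 42 + ⌊42/4⌋ + ⌊19/4⌋ - 2×19) mod 7
= (5 + 18 + 42 + 10 + 4 - 38) mod 7
= 41 mod 7 = 6
h=6 → Friday


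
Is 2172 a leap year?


Rules: divisible by 4 AND (not by 100 OR by 400)
2172 ÷ 4 = 543 exactly → divisible by 4
2172 ÷ 100 = 21 remainder 72 → not divisible by 100
Divisible by 4 but not by 100 → leap year

Yes


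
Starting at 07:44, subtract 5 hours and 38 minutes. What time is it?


02:06

Start: 464 minutes from midnight
Subtract: 338 minutes
Remaining: 464 - 338 = 126
Hours: 2, Minutes: 6


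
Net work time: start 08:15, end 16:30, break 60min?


7h 15m (435 minutes)

Total time = (16×60+30) - (8×60+15)
= 990 - 495 = 495 min
Minus break: 495 - 60 = 435 min
= 7h 15m


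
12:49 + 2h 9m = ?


14:58

Start: 769 minutes from midnight
Add: 129 minutes
Total: 898 minutes
Hours: 898 ÷ 60 = 14 remainder 58


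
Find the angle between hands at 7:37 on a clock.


6.5°

Hour hand = 7×30 + 37×0.5 = 228.5°
Minute hand = 37×6 = 222°
Difference = |228.5 - 222| = 6.5°


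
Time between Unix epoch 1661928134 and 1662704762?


776628 seconds (215.7 hours / 8.99 days)

Difference = 1662704762 - 1661928134 = 776628 seconds
In hours: 776628 / 3600 ≈ 215.7
In days: 776628 / 86400 ≈ 8.99


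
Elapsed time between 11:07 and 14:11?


End time in minutes: 14×60 + 11 = 851
Start time in minutes: 11×60 + 7 = 667
Difference = 851 - 667 = 184 minutes
= 3 hours 4 minutes

3h 4m


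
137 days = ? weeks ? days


19 weeks 4 days

Weeks: 137 ÷ 7 = 19 remainder 4


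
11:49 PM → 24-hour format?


23:49

Input: 11:49 PM
PM: 11 + 12 = 23


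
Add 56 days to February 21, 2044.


April 17, 2044

Start: February 21, 2044
Add 56 days
February 21 → March 1: 29 - 21 + 1 = 9 days (56 - 9 = 47 left)
March 1 → April 1: 31 - 1 + 1 = 31 days (47 - 31 = 16 left)
April 1 + 16 = April 17, 2044


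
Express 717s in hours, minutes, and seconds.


Hours: 717 ÷ 3600 = 0 remainder 717
Minutes: 717 ÷ 60 = 11 remainder 57
Seconds: 57

0h 11m 57s


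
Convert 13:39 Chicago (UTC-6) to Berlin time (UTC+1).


20:39

Time difference = UTC+1 - UTC-6 = +7 hours
New hour = (13 + 7) mod 24
= 20 mod 24 = 20
Minutes unchanged → 20:39


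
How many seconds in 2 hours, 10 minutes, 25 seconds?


Hours: 2 × 3600 = 7200
Minutes: 10 × 60 = 600
Seconds: 25
Total = 7200 + 600 + 25 = 7825

7825 seconds


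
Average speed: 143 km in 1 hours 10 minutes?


122.6 km/h

Distance: 143 km
Time: 1h 10m = 70 min = 70/60 = 7/6 hours
Speed = 143 ÷ (7/6) = 143 × 6 / 7 = 858/7 ≈ 122.6 km/h


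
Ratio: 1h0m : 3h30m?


2:7 (0.29)

Duration 1: 60 minutes
Duration 2: 210 minutes
Ratio = 60:210
GCD = 30
Simplified = 2:7
As a decimal: 2/7 ≈ 0.29


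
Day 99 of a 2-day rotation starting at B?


Shift B

Shifts: A, B
Start: B (index 1)
Day 99: (1 + 99 - 1) mod 2
= 99 mod 2
= 1
Index 1 → shift B


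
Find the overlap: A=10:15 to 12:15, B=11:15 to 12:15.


Meeting A: 615-735 (in minutes from midnight)
Meeting B: 675-735
Overlap start = max(615, 675) = 675
Overlap end = min(735, 735) = 735
Overlap = max(0, 735 - 675) = 60 min

60 minutes


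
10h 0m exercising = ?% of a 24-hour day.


Time: 600 minutes
Day: 1440 minutes
Percentage = (600/1440) × 100 ≈ 41.7%

41.7%


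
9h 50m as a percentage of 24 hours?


0.4097 (40.97%)

Total minutes: 9×60 + 50 = 590
Day = 24×60 = 1440 minutes
Fraction = 590/1440 ≈ 0.4097
As a percentage: 590/1440 × 100 ≈ 40.97%


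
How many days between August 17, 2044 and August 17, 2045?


365 days

From August 17, 2044 to August 17, 2045
Rest of August 2044: 31 - 17 = 14
Full months: September 30, October 31, November 30, December 31, January 31, February 2045 28, March 31, April 30, May 31, June 30, July 31
Days into August 2045: 17
Total = 14 + 30 + 31 + 30 + 31 + 31 + 28 + 31 + 30 + 31 + 30 + 31 + 17 = 365 days


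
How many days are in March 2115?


31 days

Month: March (month 3)
March has 31 days


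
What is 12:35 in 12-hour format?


12:35 PM

Hour: 12
12 → 12 PM (noon)


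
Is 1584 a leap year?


Yes

Rules: divisible by 4 AND (not by 100 OR by 400)
1584 ÷ 4 = 396 exactly → divisible by 4
1584 ÷ 100 = 15 remainder 84 → not divisible by 100
Divisible by 4 but not by 100 → leap year


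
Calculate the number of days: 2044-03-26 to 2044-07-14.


110 days

From March 26, 2044 to July 14, 2044
Rest of March 2044: 31 - 26 = 5
Full months: April 30, May 31, June 30
Days into July 2044: 14
Total = 5 + 30 + 31 + 30 + 14 = 110 days


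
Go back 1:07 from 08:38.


07:31

Start: 518 minutes from midnight
Subtract: 67 minutes
Remaining: 518 - 67 = 451
Hours: 7, Minutes: 31


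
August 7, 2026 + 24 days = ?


Start: August 7, 2026
Add 24 days
August 7 + 24 = August 31, 2026

August 31, 2026


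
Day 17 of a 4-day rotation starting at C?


Shift C

Shifts: A, B, C, D
Start: C (index 2)
Day 17: (2 + 17 - 1) mod 4
= 18 mod 4
= 2
Index 2 → shift C


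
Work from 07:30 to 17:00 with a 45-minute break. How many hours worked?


Total time = (17×60+0) - (7×60+30)
= 1020 - 450 = 570 min
Minus break: 570 - 45 = 525 min
= 8h 45m

8h 45m (525 minutes)


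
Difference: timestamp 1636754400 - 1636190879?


Difference = 1636754400 - 1636190879 = 563521 seconds
In hours: 563521 / 3600 ≈ 156.5
In days: 563521 / 86400 ≈ 6.52

563521 seconds (156.5 hours / 6.52 days)


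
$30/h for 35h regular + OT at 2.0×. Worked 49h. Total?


$1890.00

Regular: 35h × $30 = $1050.00
Overtime: 49 - 35 = 14h
OT pay: 14h × $30 × 2.0 = $840.00
Total = $1050.00 + $840.00 = $1890.00


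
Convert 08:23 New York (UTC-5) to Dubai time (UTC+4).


17:23

Time difference = UTC+4 - UTC-5 = +9 hours
New hour = (8 + 9) mod 24
= 17 mod 24 = 17
Minutes unchanged → 17:23


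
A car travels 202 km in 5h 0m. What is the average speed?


40.4 km/h

Distance: 202 km
Time: 5 hours
Speed = 202 / 5 = 40.4 km/h


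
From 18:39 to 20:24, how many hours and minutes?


End time in minutes: 20×60 + 24 = 1224
Start time in minutes: 18×60 + 39 = 1119
Difference = 1224 - 1119 = 105 minutes
= 1 hours 45 minutes

1h 45m


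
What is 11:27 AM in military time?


Input: 11:27 AM
AM hour stays: 11

11:27


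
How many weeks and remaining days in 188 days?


26 weeks 6 days

Weeks: 188 ÷ 7 = 26 remainder 6


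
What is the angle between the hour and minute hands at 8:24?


Hour hand = 8×30 + 24×0.5 = 252.0°
Minute hand = 24×6 = 144°
Difference = |252.0 - 144| = 108.0°

108.0°


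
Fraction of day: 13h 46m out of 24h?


Total minutes: 13×60 + 46 = 826
Day = 24×60 = 1440 minutes
Fraction = 826/1440 ≈ 0.5736
As a percentage: 826/1440 × 100 ≈ 57.36%

0.5736 (57.36%)


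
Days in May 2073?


31 days

Month: May (month 5)
May has 31 days


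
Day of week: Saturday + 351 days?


Sunday

Start: Saturday (index 5)
(5 + 351) mod 7
= 356 mod 7
= 6
Index 6 → Sunday


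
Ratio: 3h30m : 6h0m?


Duration 1: 210 minutes
Duration 2: 360 minutes
Ratio = 210:360
GCD = 30
Simplified = 7:12
As a decimal: 7/12 ≈ 0.58

7:12 (0.58)


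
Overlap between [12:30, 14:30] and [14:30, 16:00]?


Meeting A: 750-870 (in minutes from midnight)
Meeting B: 870-960
Overlap start = max(750, 870) = 870
Overlap end = min(870, 960) = 870
Overlap = max(0, 870 - 870) = 0 min

0 minutes


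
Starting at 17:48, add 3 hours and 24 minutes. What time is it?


Start: 1068 minutes from midnight
Add: 204 minutes
Total: 1272 minutes
Hours: 1272 ÷ 60 = 21 remainder 12

21:12


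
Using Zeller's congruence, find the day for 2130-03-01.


Zeller's congruence:
q=1, m=3, k=30, j=21
h = (1 + ⌊13×4/5⌋ + 30 + ⌊30/4⌋ + ⌊21/4⌋ - 2×21) mod 7
= (1 + 10 + 30 + 7 + 5 - 42) mod 7
= 11 mod 7 = 4
h=4 → Wednesday

Wednesday


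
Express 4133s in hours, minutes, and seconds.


Hours: 4133 ÷ 3600 = 1 remainder 533
Minutes: 533 ÷ 60 = 8 remainder 53
Seconds: 53

1h 8m 53s


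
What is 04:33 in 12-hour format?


Hour: 4
4 < 12 → AM

4:33 AM


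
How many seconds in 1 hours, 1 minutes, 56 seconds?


Hours: 1 × 3600 = 3600
Minutes: 1 × 60 = 60
Seconds: 56
Total = 3600 + 60 + 56 = 3716

3716 seconds


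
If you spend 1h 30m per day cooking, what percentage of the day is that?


6.3%

Time: 90 minutes
Day: 1440 minutes
Percentage = (90/1440) × 100 ≈ 6.3%


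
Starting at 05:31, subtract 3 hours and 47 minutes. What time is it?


01:44

Start: 331 minutes from midnight
Subtract: 227 minutes
Remaining: 331 - 227 = 104
Hours: 1, Minutes: 44


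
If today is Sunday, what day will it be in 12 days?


Friday

Start: Sunday (index 6)
(6 + 12) mod 7
= 18 mod 7
= 4
Index 4 → Friday


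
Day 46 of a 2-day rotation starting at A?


Shift B

Shifts: A, B
Start: A (index 0)
Day 46: (0 + 46 - 1) mod 2
= 45 mod 2
= 1
Index 1 → shift B


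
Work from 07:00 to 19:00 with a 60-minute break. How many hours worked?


11h 0m (660 minutes)

Total time = (19×60+0) - (7×60+0)
= 1140 - 420 = 720 min
Minus break: 720 - 60 = 660 min
= 11h 0m


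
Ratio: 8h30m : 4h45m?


Duration 1: 510 minutes
Duration 2: 285 minutes
Ratio = 510:285
GCD = 15
Simplified = 34:19
As a decimal: 34/19 ≈ 1.79

34:19 (1.79)


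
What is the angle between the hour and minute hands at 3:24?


Hour hand = 3×30 + 24×0.5 = 102.0°
Minute hand = 24×6 = 144°
Difference = |102.0 - 144| = 42.0°

42.0°


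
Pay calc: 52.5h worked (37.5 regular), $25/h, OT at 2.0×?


Regular: 37.5h × $25 = $937.50
Overtime: 52.5 - 37.5 = 15.0h
OT pay: 15.0h × $25 × 2.0 = $750.00
Total = $937.50 + $750.00 = $1687.50

$1687.50


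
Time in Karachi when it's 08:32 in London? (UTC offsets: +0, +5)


Time difference = UTC+5 - UTC+0 = +5 hours
New hour = (8 + 5) mod 24
= 13 mod 24 = 13
Minutes unchanged → 13:32

13:32


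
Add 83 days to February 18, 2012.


Start: February 18, 2012
Add 83 days
February 18 → March 1: 29 - 18 + 1 = 12 days (83 - 12 = 71 left)
March 1 → April 1: 31 - 1 + 1 = 31 days (71 - 31 = 40 left)
April 1 → May 1: 30 - 1 + 1 = 30 days (40 - 30 = 10 left)
May 1 + 10 = May 11, 2012

May 11, 2012


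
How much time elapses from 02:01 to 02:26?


End time in minutes: 2×60 + 26 = 146
Start time in minutes: 2×60 + 1 = 121
Difference = 146 - 121 = 25 minutes
= 0 hours 25 minutes

0h 25m


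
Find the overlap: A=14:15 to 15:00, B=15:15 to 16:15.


Meeting A: 855-900 (in minutes from midnight)
Meeting B: 915-975
Overlap start = max(855, 915) = 915
Overlap end = min(900, 975) = 900
Overlap = max(0, 900 - 915) = 0 min

0 minutes


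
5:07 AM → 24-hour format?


Input: 5:07 AM
AM hour stays: 5

05:07


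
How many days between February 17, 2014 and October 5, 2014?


230 days

From February 17, 2014 to October 5, 2014
Rest of February 2014: 28 - 17 = 11
Full months: March 31, April 30, May 31, June 30, July 31, August 31, September 30
Days into October 2014: 5
Total = 11 + 31 + 30 + 31 + 30 + 31 + 31 + 30 + 5 = 230 days


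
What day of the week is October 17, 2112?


Monday

Zeller's congruence:
q=17, m=10, k=12, j=21
h = (17 + ⌊13×11/5⌋ + 12 + ⌊12/4⌋ + ⌊21/4⌋ - 2×21) mod 7
= (17 + 28 + 12 + 3 + 5 - 42) mod 7
= 23 mod 7 = 2
h=2 → Monday


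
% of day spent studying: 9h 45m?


40.6%

Time: 585 minutes
Day: 1440 minutes
Percentage = (585/1440) × 100 ≈ 40.6%


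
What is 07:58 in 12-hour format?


7:58 AM

Hour: 7
7 < 12 → AM


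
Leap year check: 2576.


Rules: divisible by 4 AND (not by 100 OR by 400)
2576 ÷ 4 = 644 exactly → divisible by 4
2576 ÷ 100 = 25 remainder 76 → not divisible by 100
Divisible by 4 but not by 100 → leap year

Yes


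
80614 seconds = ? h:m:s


22h 23m 34s

Hours: 80614 ÷ 3600 = 22 remainder 1414
Minutes: 1414 ÷ 60 = 23 remainder 34
Seconds: 34


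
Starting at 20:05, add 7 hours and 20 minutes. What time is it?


03:25 (next day)

Start: 1205 minutes from midnight
Add: 440 minutes
Total: 1645 minutes
Hours: 1645 ÷ 60 = 27 remainder 25
27 ≥ 24 → 27 - 24 = 3 (next day)


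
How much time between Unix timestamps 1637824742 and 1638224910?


Difference = 1638224910 - 1637824742 = 400168 seconds
In hours: 400168 / 3600 ≈ 111.2
In days: 400168 / 86400 ≈ 4.63

400168 seconds (111.2 hours / 4.63 days)


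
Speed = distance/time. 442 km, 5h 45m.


76.9 km/h

Distance: 442 km
Time: 5h 45m = 345 min = 345/60 = 23/4 hours
Speed = 442 ÷ (23/4) = 442 × 4 / 23 = 1768/23 ≈ 76.9 km/h


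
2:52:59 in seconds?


10379 seconds

Hours: 2 × 3600 = 7200
Minutes: 52 × 60 = 3120
Seconds: 59
Total = 7200 + 3120 + 59 = 10379


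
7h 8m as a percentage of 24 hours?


Total minutes: 7×60 + 8 = 428
Day = 24×60 = 1440 minutes
Fraction = 428/1440 ≈ 0.2972
As a percentage: 428/1440 × 100 ≈ 29.72%

0.2972 (29.72%)


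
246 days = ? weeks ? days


35 weeks 1 days

Weeks: 246 ÷ 7 = 35 remainder 1


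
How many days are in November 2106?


Month: November (month 11)
November has 30 days

30 days


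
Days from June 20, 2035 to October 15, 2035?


From June 20, 2035 to October 15, 2035
Rest of June 2035: 30 - 20 = 10
Full months: July 31, August 31, September 30
Days into October 2035: 15
Total = 10 + 31 + 31 + 30 + 15 = 117 days

117 days


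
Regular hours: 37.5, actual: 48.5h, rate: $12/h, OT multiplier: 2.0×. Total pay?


Regular: 37.5h × $12 = $450.00
Overtime: 48.5 - 37.5 = 11.0h
OT pay: 11.0h × $12 × 2.0 = $264.00
Total = $450.00 + $264.00 = $714.00

$714.00


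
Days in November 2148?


Month: November (month 11)
November has 30 days

30 days


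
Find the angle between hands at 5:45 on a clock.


97.5°

Hour hand = 5×30 + 45×0.5 = 172.5°
Minute hand = 45×6 = 270°
Difference = |172.5 - 270| = 97.5°


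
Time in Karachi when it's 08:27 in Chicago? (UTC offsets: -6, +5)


19:27

Time difference = UTC+5 - UTC-6 = +11 hours
New hour = (8 + 11) mod 24
= 19 mod 24 = 19
Minutes unchanged → 19:27


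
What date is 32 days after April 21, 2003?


Start: April 21, 2003
Add 32 days
April 21 → May 1: 30 - 21 + 1 = 10 days (32 - 10 = 22 left)
May 1 + 22 = May 23, 2003

May 23, 2003


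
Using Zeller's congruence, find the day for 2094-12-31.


Zeller's congruence:
q=31, m=12, k=94, j=20
h = (31 + ⌊13×13/5⌋ + 94 + ⌊94/4⌋ + ⌊20/4⌋ - 2×20) mod 7
= (31 + 33 + 94 + 23 + 5 - 40) mod 7
= 146 mod 7 = 6
h=6 → Friday

Friday


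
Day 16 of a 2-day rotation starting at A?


Shifts: A, B
Start: A (index 0)
Day 16: (0 + 16 - 1) mod 2
= 15 mod 2
= 1
Index 1 → shift B

Shift B


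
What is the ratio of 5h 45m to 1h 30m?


23:6 (3.83)

Duration 1: 345 minutes
Duration 2: 90 minutes
Ratio = 345:90
GCD = 15
Simplified = 23:6
As a decimal: 23/6 ≈ 3.83


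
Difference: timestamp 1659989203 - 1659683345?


Difference = 1659989203 - 1659683345 = 305858 seconds
In hours: 305858 / 3600 ≈ 85.0
In days: 305858 / 86400 ≈ 3.54

305858 seconds (85.0 hours / 3.54 days)


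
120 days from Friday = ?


Start: Friday (index 4)
(4 + 120) mod 7
= 124 mod 7
= 5
Index 5 → Saturday

Saturday


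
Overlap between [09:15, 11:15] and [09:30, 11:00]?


90 minutes

Meeting A: 555-675 (in minutes from midnight)
Meeting B: 570-660
Overlap start = max(555, 570) = 570
Overlap end = min(675, 660) = 660
Overlap = max(0, 660 - 570) = 90 min


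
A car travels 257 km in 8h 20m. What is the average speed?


30.8 km/h

Distance: 257 km
Time: 8h 20m = 500 min = 500/60 = 25/3 hours
Speed = 257 ÷ (25/3) = 257 × 3 / 25 = 771/25 ≈ 30.8 km/h


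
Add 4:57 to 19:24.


Start: 1164 minutes from midnight
Add: 297 minutes
Total: 1461 minutes
Hours: 1461 ÷ 60 = 24 remainder 21
24 ≥ 24 → 24 - 24 = 0 (next day)

00:21 (next day)


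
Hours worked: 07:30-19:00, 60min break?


Total time = (19×60+0) - (7×60+30)
= 1140 - 450 = 690 min
Minus break: 690 - 60 = 630 min
= 10h 30m

10h 30m (630 minutes)


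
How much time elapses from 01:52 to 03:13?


1h 21m

End time in minutes: 3×60 + 13 = 193
Start time in minutes: 1×60 + 52 = 112
Difference = 193 - 112 = 81 minutes
= 1 hours 21 minutes


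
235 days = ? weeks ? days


Weeks: 235 ÷ 7 = 33 remainder 4

33 weeks 4 days


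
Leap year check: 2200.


Rules: divisible by 4 AND (not by 100 OR by 400)
2200 ÷ 4 = 550 exactly → divisible by 4
2200 ÷ 100 = 22 exactly → divisible by 100
2200 ÷ 400 = 5 remainder 200 → not divisible by 400
Divisible by 100 but not by 400 → not a leap year

No


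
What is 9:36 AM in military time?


Input: 9:36 AM
AM hour stays: 9

09:36


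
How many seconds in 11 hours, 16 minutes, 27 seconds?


Hours: 11 × 3600 = 39600
Minutes: 16 × 60 = 960
Seconds: 27
Total = 39600 + 960 + 27 = 40587

40587 seconds


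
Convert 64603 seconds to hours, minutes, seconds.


17h 56m 43s

Hours: 64603 ÷ 3600 = 17 remainder 3403
Minutes: 3403 ÷ 60 = 56 remainder 43
Seconds: 43


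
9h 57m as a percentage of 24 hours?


Total minutes: 9×60 + 57 = 597
Day = 24×60 = 1440 minutes
Fraction = 597/1440 ≈ 0.4146
As a percentage: 597/1440 × 100 ≈ 41.46%

0.4146 (41.46%)


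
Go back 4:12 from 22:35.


Start: 1355 minutes from midnight
Subtract: 252 minutes
Remaining: 1355 - 252 = 1103
Hours: 18, Minutes: 23

18:23


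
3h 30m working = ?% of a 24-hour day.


Time: 210 minutes
Day: 1440 minutes
Percentage = (210/1440) × 100 ≈ 14.6%

14.6%


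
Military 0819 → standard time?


Hour: 8
8 < 12 → AM

8:19 AM


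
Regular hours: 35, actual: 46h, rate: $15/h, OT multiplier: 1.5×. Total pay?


$772.50

Regular: 35h × $15 = $525.00
Overtime: 46 - 35 = 11h
OT pay: 11h × $15 × 1.5 = $247.50
Total = $525.00 + $247.50 = $772.50


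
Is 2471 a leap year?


Rules: divisible by 4 AND (not by 100 OR by 400)
2471 ÷ 4 = 617 remainder 3 → not divisible by 4
Not divisible by 4 → not a leap year

No


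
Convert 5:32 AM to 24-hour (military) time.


Input: 5:32 AM
AM hour stays: 5

05:32


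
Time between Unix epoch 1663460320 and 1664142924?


Difference = 1664142924 - 1663460320 = 682604 seconds
In hours: 682604 / 3600 ≈ 189.6
In days: 682604 / 86400 ≈ 7.90

682604 seconds (189.6 hours / 7.90 days)


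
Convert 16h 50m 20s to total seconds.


Hours: 16 × 3600 = 57600
Minutes: 50 × 60 = 3000
Seconds: 20
Total = 57600 + 3000 + 20 = 60620

60620 seconds


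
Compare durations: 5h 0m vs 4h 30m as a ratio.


10:9 (1.11)

Duration 1: 300 minutes
Duration 2: 270 minutes
Ratio = 300:270
GCD = 30
Simplified = 10:9
As a decimal: 10/9 ≈ 1.11


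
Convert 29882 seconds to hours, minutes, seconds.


Hours: 29882 ÷ 3600 = 8 remainder 1082
Minutes: 1082 ÷ 60 = 18 remainder 2
Seconds: 2

8h 18m 2s


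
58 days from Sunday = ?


Tuesday

Start: Sunday (index 6)
(6 + 58) mod 7
= 64 mod 7
= 1
Index 1 → Tuesday


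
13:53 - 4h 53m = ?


09:00

Start: 833 minutes from midnight
Subtract: 293 minutes
Remaining: 833 - 293 = 540
Hours: 9, Minutes: 0


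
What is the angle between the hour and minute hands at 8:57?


73.5°

Hour hand = 8×30 + 57×0.5 = 268.5°
Minute hand = 57×6 = 342°
Difference = |268.5 - 342| = 73.5°


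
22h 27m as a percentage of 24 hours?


Total minutes: 22×60 + 27 = 1347
Day = 24×60 = 1440 minutes
Fraction = 1347/1440 ≈ 0.9354
As a percentage: 1347/1440 × 100 ≈ 93.54%

0.9354 (93.54%)


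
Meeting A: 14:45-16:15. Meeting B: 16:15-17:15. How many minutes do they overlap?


Meeting A: 885-975 (in minutes from midnight)
Meeting B: 975-1035
Overlap start = max(885, 975) = 975
Overlap end = min(975, 1035) = 975
Overlap = max(0, 975 - 975) = 0 min

0 minutes


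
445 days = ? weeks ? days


63 weeks 4 days

Weeks: 445 ÷ 7 = 63 remainder 4


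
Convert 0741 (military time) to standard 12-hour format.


7:41 AM

Hour: 7
7 < 12 → AM


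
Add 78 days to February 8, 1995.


Start: February 8, 1995
Add 78 days
February 8 → March 1: 28 - 8 + 1 = 21 days (78 - 21 = 57 left)
March 1 → April 1: 31 - 1 + 1 = 31 days (57 - 31 = 26 left)
April 1 + 26 = April 27, 1995

April 27, 1995


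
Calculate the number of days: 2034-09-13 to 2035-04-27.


226 days

From September 13, 2034 to April 27, 2035
Rest of September 2034: 30 - 13 = 17
Full months: October 31, November 30, December 31, January 31, February 2035 28, March 31
Days into April 2035: 27
Total = 17 + 31 + 30 + 31 + 31 + 28 + 31 + 27 = 226 days


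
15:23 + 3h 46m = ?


19:09

Start: 923 minutes from midnight
Add: 226 minutes
Total: 1149 minutes
Hours: 1149 ÷ 60 = 19 remainder 9


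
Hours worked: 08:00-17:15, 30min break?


8h 45m (525 minutes)

Total time = (17×60+15) - (8×60+0)
= 1035 - 480 = 555 min
Minus break: 555 - 30 = 525 min
= 8h 45m


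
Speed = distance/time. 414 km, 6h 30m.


Distance: 414 km
Time: 6h 30m = 390 min = 390/60 = 13/2 hours
Speed = 414 ÷ (13/2) = 414 × 2 / 13 = 828/13 ≈ 63.7 km/h

63.7 km/h


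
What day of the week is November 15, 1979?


Zeller's congruence:
q=15, m=11, k=79, j=19
h = (15 + ⌊13×12/5⌋ + 79 + ⌊79/4⌋ + ⌊19/4⌋ - 2×19) mod 7
= (15 + 31 + 79 + 19 + 4 - 38) mod 7
= 110 mod 7 = 5
h=5 → Thursday

Thursday


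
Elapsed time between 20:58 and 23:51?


End time in minutes: 23×60 + 51 = 1431
Start time in minutes: 20×60 + 58 = 1258
Difference = 1431 - 1258 = 173 minutes
= 2 hours 53 minutes

2h 53m


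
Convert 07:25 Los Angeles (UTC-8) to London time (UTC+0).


Time difference = UTC+0 - UTC-8 = +8 hours
New hour = (7 + 8) mod 24
= 15 mod 24 = 15
Minutes unchanged → 15:25

15:25


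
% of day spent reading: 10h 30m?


43.8%

Time: 630 minutes
Day: 1440 minutes
Percentage = (630/1440) × 100 ≈ 43.8%


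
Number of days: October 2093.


31 days

Month: October (month 10)
October has 31 days


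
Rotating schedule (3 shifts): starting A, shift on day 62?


Shifts: A, B, C
Start: A (index 0)
Day 62: (0 + 62 - 1) mod 3
= 61 mod 3
= 1
Index 1 → shift B

Shift B


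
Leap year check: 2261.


No

Rules: divisible by 4 AND (not by 100 OR by 400)
2261 ÷ 4 = 565 remainder 1 → not divisible by 4
Not divisible by 4 → not a leap year


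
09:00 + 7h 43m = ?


16:43

Start: 540 minutes from midnight
Add: 463 minutes
Total: 1003 minutes
Hours: 1003 ÷ 60 = 16 remainder 43


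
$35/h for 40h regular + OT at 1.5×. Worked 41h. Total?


$1452.50

Regular: 40h × $35 = $1400.00
Overtime: 41 - 40 = 1h
OT pay: 1h × $35 × 1.5 = $52.50
Total = $1400.00 + $52.50 = $1452.50


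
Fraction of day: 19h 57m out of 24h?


Total minutes: 19×60 + 57 = 1197
Day = 24×60 = 1440 minutes
Fraction = 1197/1440 ≈ 0.8313
As a percentage: 1197/1440 × 100 ≈ 83.13%

0.8313 (83.13%)


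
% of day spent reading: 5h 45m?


24.0%

Time: 345 minutes
Day: 1440 minutes
Percentage = (345/1440) × 100 ≈ 24.0%


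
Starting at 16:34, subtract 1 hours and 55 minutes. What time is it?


Start: 994 minutes from midnight
Subtract: 115 minutes
Remaining: 994 - 115 = 879
Hours: 14, Minutes: 39

14:39


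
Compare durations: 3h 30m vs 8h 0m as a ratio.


Duration 1: 210 minutes
Duration 2: 480 minutes
Ratio = 210:480
GCD = 30
Simplified = 7:16
As a decimal: 7/16 ≈ 0.44

7:16 (0.44)


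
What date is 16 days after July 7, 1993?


Start: July 7, 1993
Add 16 days
July 7 + 16 = July 23, 1993

July 23, 1993
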